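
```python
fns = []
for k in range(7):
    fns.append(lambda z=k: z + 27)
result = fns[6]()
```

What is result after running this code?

Step 1: Default argument z=k captures k's value at definition time.
Step 2: fns[6] was defined when k = 6, so z defaults to 6.
Step 3: result = 6 + 27 = 33 (default arg fixes the late binding issue)

The answer is 33.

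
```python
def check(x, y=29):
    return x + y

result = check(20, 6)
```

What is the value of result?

Step 1: check(20, 6) overrides default y with 6.
Step 2: Returns 20 + 6 = 26.
Step 3: result = 26

The answer is 26.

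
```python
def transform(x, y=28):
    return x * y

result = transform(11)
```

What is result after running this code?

Step 1: transform(11) uses default y = 28.
Step 2: Returns 11 * 28 = 308.
Step 3: result = 308

The answer is 308.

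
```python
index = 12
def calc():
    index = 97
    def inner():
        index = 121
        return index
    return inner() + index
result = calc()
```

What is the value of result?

Step 1: calc() has local index = 97. inner() has local index = 121.
Step 2: inner() returns its local index = 121.
Step 3: calc() returns 121 + its own index (97) = 218

The answer is 218.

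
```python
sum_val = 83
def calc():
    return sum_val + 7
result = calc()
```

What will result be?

Step 1: sum_val = 83 is defined globally.
Step 2: calc() looks up sum_val from global scope = 83, then computes 83 + 7 = 90.
Step 3: result = 90

The answer is 90.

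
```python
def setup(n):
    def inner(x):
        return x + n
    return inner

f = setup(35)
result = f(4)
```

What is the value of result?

Step 1: setup(35) creates a closure that captures n = 35.
Step 2: f(4) calls the closure with x = 4, returning 4 + 35 = 39.
Step 3: result = 39

The answer is 39.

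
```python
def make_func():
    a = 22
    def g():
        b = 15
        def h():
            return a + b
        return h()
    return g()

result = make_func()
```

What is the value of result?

Step 1: make_func() defines a = 22. g() defines b = 15.
Step 2: h() accesses both from enclosing scopes: a = 22, b = 15.
Step 3: result = 22 + 15 = 37

The answer is 37.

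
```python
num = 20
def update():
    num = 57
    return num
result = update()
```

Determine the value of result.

Step 1: Global num = 20.
Step 2: update() creates local num = 57, shadowing the global.
Step 3: Returns local num = 57. result = 57

The answer is 57.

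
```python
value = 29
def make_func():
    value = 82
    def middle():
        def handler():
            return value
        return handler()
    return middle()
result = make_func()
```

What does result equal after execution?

Step 1: make_func() defines value = 82. middle() and handler() have no local value.
Step 2: handler() checks local (none), enclosing middle() (none), enclosing make_func() and finds value = 82.
Step 3: result = 82

The answer is 82.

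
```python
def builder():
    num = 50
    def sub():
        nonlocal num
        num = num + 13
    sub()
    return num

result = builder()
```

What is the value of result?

Step 1: builder() sets num = 50.
Step 2: sub() uses nonlocal to modify num in builder's scope: num = 50 + 13 = 63.
Step 3: builder() returns the modified num = 63

The answer is 63.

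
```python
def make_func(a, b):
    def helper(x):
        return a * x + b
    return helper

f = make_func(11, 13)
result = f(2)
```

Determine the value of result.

Step 1: make_func(11, 13) captures a = 11, b = 13.
Step 2: f(2) computes 11 * 2 + 13 = 35.
Step 3: result = 35

The answer is 35.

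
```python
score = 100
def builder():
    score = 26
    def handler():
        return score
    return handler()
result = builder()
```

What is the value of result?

Step 1: score = 100 globally, but builder() defines score = 26 locally.
Step 2: handler() looks up score. Not in local scope, so checks enclosing scope (builder) and finds score = 26.
Step 3: result = 26

The answer is 26.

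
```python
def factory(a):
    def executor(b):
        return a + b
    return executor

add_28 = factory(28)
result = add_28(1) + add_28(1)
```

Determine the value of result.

Step 1: add_28 captures a = 28.
Step 2: add_28(1) = 28 + 1 = 29, called twice.
Step 3: result = 29 + 29 = 58

The answer is 58.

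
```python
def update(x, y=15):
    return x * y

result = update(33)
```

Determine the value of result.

Step 1: update(33) uses default y = 15.
Step 2: Returns 33 * 15 = 495.
Step 3: result = 495

The answer is 495.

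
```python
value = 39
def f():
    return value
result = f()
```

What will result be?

Step 1: value = 39 is defined in the global scope.
Step 2: f() looks up value. No local value exists, so Python checks the global scope via LEGB rule and finds value = 39.
Step 3: result = 39

The answer is 39.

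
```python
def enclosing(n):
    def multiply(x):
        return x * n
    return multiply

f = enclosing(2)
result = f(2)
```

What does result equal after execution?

Step 1: enclosing(2) returns multiply closure with n = 2.
Step 2: f(2) computes 2 * 2 = 4.
Step 3: result = 4

The answer is 4.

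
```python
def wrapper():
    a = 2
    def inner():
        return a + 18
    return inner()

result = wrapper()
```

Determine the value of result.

Step 1: wrapper() defines a = 2.
Step 2: inner() reads a = 2 from enclosing scope, returns 2 + 18 = 20.
Step 3: result = 20

The answer is 20.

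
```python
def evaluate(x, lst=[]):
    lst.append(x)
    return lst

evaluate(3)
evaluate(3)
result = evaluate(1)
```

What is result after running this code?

Step 1: Mutable default argument gotcha! The list [] is created once.
Step 2: Each call appends to the SAME list: [3], [3, 3], [3, 3, 1].
Step 3: result = [3, 3, 1]

The answer is [3, 3, 1].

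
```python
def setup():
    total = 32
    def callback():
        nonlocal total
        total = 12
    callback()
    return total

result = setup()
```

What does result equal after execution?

Step 1: setup() sets total = 32.
Step 2: callback() uses nonlocal to reassign total = 12.
Step 3: result = 12

The answer is 12.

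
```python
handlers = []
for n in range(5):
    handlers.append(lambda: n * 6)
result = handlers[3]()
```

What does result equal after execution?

Step 1: All lambdas reference the same variable n (late binding).
Step 2: After the loop, n = 4. Every lambda returns n * 6.
Step 3: handlers[3]() = 4 * 6 = 24

The answer is 24.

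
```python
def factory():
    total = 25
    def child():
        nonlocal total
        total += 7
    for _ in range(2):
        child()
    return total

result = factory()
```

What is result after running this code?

Step 1: total = 25.
Step 2: child() is called 2 times in a loop, each adding 7 via nonlocal.
Step 3: total = 25 + 7 * 2 = 39

The answer is 39.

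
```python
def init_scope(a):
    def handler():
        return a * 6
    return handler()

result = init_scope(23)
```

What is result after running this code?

Step 1: init_scope(23) binds parameter a = 23.
Step 2: handler() accesses a = 23 from enclosing scope.
Step 3: result = 23 * 6 = 138

The answer is 138.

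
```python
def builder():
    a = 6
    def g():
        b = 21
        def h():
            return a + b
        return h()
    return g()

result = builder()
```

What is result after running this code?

Step 1: builder() defines a = 6. g() defines b = 21.
Step 2: h() accesses both from enclosing scopes: a = 6, b = 21.
Step 3: result = 6 + 21 = 27

The answer is 27.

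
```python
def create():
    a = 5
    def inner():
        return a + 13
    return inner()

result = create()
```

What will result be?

Step 1: create() defines a = 5.
Step 2: inner() reads a = 5 from enclosing scope, returns 5 + 13 = 18.
Step 3: result = 18

The answer is 18.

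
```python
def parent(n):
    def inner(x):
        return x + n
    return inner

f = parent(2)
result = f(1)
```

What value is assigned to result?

Step 1: parent(2) creates a closure that captures n = 2.
Step 2: f(1) calls the closure with x = 1, returning 1 + 2 = 3.
Step 3: result = 3

The answer is 3.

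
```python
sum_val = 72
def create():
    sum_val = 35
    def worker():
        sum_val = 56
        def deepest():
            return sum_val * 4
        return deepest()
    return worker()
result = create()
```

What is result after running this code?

Step 1: deepest() looks up sum_val through LEGB: not local, finds sum_val = 56 in enclosing worker().
Step 2: Returns 56 * 4 = 224.
Step 3: result = 224

The answer is 224.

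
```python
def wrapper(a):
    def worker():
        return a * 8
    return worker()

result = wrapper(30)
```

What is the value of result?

Step 1: wrapper(30) binds parameter a = 30.
Step 2: worker() accesses a = 30 from enclosing scope.
Step 3: result = 30 * 8 = 240

The answer is 240.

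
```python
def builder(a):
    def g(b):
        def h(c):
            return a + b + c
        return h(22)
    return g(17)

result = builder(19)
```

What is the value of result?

Step 1: a = 19, b = 17, c = 22 across three nested scopes.
Step 2: h() accesses all three via LEGB rule.
Step 3: result = 19 + 17 + 22 = 58

The answer is 58.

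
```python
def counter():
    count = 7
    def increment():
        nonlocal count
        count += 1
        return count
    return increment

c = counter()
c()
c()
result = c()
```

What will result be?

Step 1: counter() creates closure with count = 7.
Step 2: Each c() call increments count via nonlocal. After 3 calls: 7 + 3 = 10.
Step 3: result = 10

The answer is 10.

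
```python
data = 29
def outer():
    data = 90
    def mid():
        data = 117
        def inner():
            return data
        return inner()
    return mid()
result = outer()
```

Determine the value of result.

Step 1: Three levels of shadowing: global 29, outer 90, mid 117.
Step 2: inner() finds data = 117 in enclosing mid() scope.
Step 3: result = 117

The answer is 117.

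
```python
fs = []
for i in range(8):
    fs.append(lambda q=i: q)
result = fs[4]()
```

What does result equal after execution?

Step 1: Default argument q=i captures i's value at each iteration.
Step 2: fs[4] captured q = 4 when i was 4.
Step 3: result = 4

The answer is 4.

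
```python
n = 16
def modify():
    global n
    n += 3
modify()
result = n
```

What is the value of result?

Step 1: n = 16 globally.
Step 2: modify() modifies global n: n += 3 = 19.
Step 3: result = 19

The answer is 19.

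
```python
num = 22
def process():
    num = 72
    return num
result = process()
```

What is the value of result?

Step 1: Global num = 22.
Step 2: process() creates local num = 72, shadowing the global.
Step 3: Returns local num = 72. result = 72

The answer is 72.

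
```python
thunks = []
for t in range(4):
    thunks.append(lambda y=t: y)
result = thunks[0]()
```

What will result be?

Step 1: Default argument y=t captures t's value at each iteration.
Step 2: thunks[0] captured y = 0 when t was 0.
Step 3: result = 0

The answer is 0.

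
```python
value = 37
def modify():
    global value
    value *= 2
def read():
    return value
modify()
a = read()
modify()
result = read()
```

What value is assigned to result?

Step 1: value = 37.
Step 2: First modify(): value = 37 * 2 = 74.
Step 3: Second modify(): value = 74 * 2 = 148.
Step 4: read() returns 148

The answer is 148.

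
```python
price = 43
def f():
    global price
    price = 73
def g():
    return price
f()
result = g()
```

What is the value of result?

Step 1: price = 43.
Step 2: f() sets global price = 73.
Step 3: g() reads global price = 73. result = 73

The answer is 73.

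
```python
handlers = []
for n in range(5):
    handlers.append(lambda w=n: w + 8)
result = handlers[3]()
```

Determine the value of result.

Step 1: Default argument w=n captures n's value at definition time.
Step 2: handlers[3] was defined when n = 3, so w defaults to 3.
Step 3: result = 3 + 8 = 11 (default arg fixes the late binding issue)

The answer is 11.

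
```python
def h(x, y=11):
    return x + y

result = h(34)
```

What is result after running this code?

Step 1: h(34) uses default y = 11.
Step 2: Returns 34 + 11 = 45.
Step 3: result = 45

The answer is 45.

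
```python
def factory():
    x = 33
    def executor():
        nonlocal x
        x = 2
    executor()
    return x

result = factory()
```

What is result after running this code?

Step 1: factory() sets x = 33.
Step 2: executor() uses nonlocal to reassign x = 2.
Step 3: result = 2

The answer is 2.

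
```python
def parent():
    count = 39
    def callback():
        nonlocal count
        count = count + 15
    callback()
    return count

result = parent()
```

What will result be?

Step 1: parent() sets count = 39.
Step 2: callback() uses nonlocal to modify count in parent's scope: count = 39 + 15 = 54.
Step 3: parent() returns the modified count = 54

The answer is 54.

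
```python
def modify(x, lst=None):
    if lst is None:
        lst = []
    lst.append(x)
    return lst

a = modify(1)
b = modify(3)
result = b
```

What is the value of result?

Step 1: None default with guard creates a NEW list each call.
Step 2: a = [1] (fresh list). b = [3] (another fresh list).
Step 3: result = [3] (this is the fix for mutable default)

The answer is [3].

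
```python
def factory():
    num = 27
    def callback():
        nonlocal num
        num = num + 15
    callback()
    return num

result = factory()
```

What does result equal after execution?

Step 1: factory() sets num = 27.
Step 2: callback() uses nonlocal to modify num in factory's scope: num = 27 + 15 = 42.
Step 3: factory() returns the modified num = 42

The answer is 42.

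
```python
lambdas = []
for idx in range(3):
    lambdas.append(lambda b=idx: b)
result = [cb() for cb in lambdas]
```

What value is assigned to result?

Step 1: Default arg b=idx captures idx at each iteration.
Step 2: Each lambda has its own default: 0, 1, ..., 2.
Step 3: result = [0, 1, 2]

The answer is [0, 1, 2].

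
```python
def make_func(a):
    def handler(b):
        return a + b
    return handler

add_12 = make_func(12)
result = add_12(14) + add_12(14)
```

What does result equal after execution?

Step 1: add_12 captures a = 12.
Step 2: add_12(14) = 12 + 14 = 26, called twice.
Step 3: result = 26 + 26 = 52

The answer is 52.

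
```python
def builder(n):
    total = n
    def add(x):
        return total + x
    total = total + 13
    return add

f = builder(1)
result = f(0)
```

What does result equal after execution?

Step 1: builder(1) sets total = 1, then total = 1 + 13 = 14.
Step 2: Closures capture by reference, so add sees total = 14.
Step 3: f(0) returns 14 + 0 = 14

The answer is 14.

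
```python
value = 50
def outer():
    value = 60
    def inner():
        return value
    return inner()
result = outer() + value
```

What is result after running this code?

Step 1: Global value = 50. outer() shadows with value = 60.
Step 2: inner() returns enclosing value = 60. outer() = 60.
Step 3: result = 60 + global value (50) = 110

The answer is 110.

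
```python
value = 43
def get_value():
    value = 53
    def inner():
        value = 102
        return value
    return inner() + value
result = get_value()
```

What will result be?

Step 1: get_value() has local value = 53. inner() has local value = 102.
Step 2: inner() returns its local value = 102.
Step 3: get_value() returns 102 + its own value (53) = 155

The answer is 155.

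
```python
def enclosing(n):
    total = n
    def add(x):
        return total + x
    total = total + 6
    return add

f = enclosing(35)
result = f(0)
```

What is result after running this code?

Step 1: enclosing(35) sets total = 35, then total = 35 + 6 = 41.
Step 2: Closures capture by reference, so add sees total = 41.
Step 3: f(0) returns 41 + 0 = 41

The answer is 41.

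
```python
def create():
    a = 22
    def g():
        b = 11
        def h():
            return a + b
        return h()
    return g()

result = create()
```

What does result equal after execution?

Step 1: create() defines a = 22. g() defines b = 11.
Step 2: h() accesses both from enclosing scopes: a = 22, b = 11.
Step 3: result = 22 + 11 = 33

The answer is 33.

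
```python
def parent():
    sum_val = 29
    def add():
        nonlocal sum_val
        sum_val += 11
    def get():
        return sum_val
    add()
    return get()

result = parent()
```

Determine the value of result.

Step 1: sum_val = 29. add() modifies it via nonlocal, get() reads it.
Step 2: add() makes sum_val = 29 + 11 = 40.
Step 3: get() returns 40. result = 40

The answer is 40.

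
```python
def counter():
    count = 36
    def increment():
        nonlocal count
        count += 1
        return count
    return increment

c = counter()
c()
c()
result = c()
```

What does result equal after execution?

Step 1: counter() creates closure with count = 36.
Step 2: Each c() call increments count via nonlocal. After 3 calls: 36 + 3 = 39.
Step 3: result = 39

The answer is 39.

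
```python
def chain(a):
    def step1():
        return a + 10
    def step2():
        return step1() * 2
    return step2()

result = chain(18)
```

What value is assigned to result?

Step 1: chain(18) captures a = 18.
Step 2: step2() calls step1() which returns 18 + 10 = 28.
Step 3: step2() returns 28 * 2 = 56

The answer is 56.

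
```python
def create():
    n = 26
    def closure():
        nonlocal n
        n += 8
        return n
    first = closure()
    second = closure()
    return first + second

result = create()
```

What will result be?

Step 1: n starts at 26.
Step 2: First call: n = 26 + 8 = 34, returns 34.
Step 3: Second call: n = 34 + 8 = 42, returns 42.
Step 4: result = 34 + 42 = 76

The answer is 76.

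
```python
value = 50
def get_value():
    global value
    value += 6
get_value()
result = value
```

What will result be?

Step 1: value = 50 globally.
Step 2: get_value() modifies global value: value += 6 = 56.
Step 3: result = 56

The answer is 56.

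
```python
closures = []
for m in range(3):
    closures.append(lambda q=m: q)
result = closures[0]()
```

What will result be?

Step 1: Default argument q=m captures m's value at each iteration.
Step 2: closures[0] captured q = 0 when m was 0.
Step 3: result = 0

The answer is 0.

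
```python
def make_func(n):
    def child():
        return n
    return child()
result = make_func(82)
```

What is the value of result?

Step 1: make_func(82) binds parameter n = 82.
Step 2: child() looks up n in enclosing scope and finds the parameter n = 82.
Step 3: result = 82

The answer is 82.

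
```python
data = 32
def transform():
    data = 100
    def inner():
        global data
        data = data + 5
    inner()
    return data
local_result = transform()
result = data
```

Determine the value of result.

Step 1: Global data = 32. transform() creates local data = 100.
Step 2: inner() declares global data and adds 5: global data = 32 + 5 = 37.
Step 3: transform() returns its local data = 100 (unaffected by inner).
Step 4: result = global data = 37

The answer is 37.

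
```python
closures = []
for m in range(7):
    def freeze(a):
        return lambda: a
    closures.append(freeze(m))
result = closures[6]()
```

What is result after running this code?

Step 1: freeze(m) creates a new scope capturing a = m at call time.
Step 2: closures[6] = freeze(6), so its lambda captures a = 6.
Step 3: result = 6 (closure factory fixes late binding)

The answer is 6.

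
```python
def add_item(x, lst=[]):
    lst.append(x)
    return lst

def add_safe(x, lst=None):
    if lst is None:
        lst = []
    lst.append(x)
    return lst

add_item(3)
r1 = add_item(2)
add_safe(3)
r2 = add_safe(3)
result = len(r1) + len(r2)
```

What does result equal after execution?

Step 1: add_item shares mutable default: after 2 calls, lst = [3, 2], len = 2.
Step 2: add_safe creates fresh list each time: r2 = [3], len = 1.
Step 3: result = 2 + 1 = 3

The answer is 3.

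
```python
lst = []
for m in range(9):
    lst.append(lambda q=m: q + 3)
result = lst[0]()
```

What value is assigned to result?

Step 1: Default argument q=m captures m's value at definition time.
Step 2: lst[0] was defined when m = 0, so q defaults to 0.
Step 3: result = 0 + 3 = 3 (default arg fixes the late binding issue)

The answer is 3.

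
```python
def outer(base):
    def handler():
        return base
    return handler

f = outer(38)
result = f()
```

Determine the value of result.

Step 1: outer(38) creates closure capturing base = 38.
Step 2: f() returns the captured base = 38.
Step 3: result = 38

The answer is 38.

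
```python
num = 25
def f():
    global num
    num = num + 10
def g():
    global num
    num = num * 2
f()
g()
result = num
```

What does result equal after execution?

Step 1: num = 25.
Step 2: f() adds 10: num = 25 + 10 = 35.
Step 3: g() doubles: num = 35 * 2 = 70.
Step 4: result = 70

The answer is 70.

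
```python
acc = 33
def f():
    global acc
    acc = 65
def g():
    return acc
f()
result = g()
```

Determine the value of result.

Step 1: acc = 33.
Step 2: f() sets global acc = 65.
Step 3: g() reads global acc = 65. result = 65

The answer is 65.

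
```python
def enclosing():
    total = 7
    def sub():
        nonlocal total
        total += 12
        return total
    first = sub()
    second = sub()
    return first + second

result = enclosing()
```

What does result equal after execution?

Step 1: total starts at 7.
Step 2: First call: total = 7 + 12 = 19, returns 19.
Step 3: Second call: total = 19 + 12 = 31, returns 31.
Step 4: result = 19 + 31 = 50

The answer is 50.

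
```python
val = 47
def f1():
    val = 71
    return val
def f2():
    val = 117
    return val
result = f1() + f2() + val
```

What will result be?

Step 1: Each function shadows global val with its own local.
Step 2: f1() returns 71, f2() returns 117.
Step 3: Global val = 47 is unchanged. result = 71 + 117 + 47 = 235

The answer is 235.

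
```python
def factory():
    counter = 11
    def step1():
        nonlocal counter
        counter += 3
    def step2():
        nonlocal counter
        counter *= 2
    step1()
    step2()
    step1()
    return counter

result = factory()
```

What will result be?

Step 1: counter = 11.
Step 2: step1(): counter = 11 + 3 = 14.
Step 3: step2(): counter = 14 * 2 = 28.
Step 4: step1(): counter = 28 + 3 = 31. result = 31

The answer is 31.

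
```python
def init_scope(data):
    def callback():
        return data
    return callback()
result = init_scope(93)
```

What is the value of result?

Step 1: init_scope(93) binds parameter data = 93.
Step 2: callback() looks up data in enclosing scope and finds the parameter data = 93.
Step 3: result = 93

The answer is 93.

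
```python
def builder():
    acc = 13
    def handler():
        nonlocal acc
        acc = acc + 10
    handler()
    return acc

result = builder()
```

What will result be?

Step 1: builder() sets acc = 13.
Step 2: handler() uses nonlocal to modify acc in builder's scope: acc = 13 + 10 = 23.
Step 3: builder() returns the modified acc = 23

The answer is 23.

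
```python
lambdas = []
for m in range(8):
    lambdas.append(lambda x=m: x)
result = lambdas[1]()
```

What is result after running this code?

Step 1: Default argument x=m captures m's value at each iteration.
Step 2: lambdas[1] captured x = 1 when m was 1.
Step 3: result = 1

The answer is 1.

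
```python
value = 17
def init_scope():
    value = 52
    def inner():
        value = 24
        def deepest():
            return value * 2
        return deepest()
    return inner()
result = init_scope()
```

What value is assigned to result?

Step 1: deepest() looks up value through LEGB: not local, finds value = 24 in enclosing inner().
Step 2: Returns 24 * 2 = 48.
Step 3: result = 48

The answer is 48.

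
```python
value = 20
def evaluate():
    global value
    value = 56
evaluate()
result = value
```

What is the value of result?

Step 1: value = 20 globally.
Step 2: evaluate() declares global value and sets it to 56.
Step 3: After evaluate(), global value = 56. result = 56

The answer is 56.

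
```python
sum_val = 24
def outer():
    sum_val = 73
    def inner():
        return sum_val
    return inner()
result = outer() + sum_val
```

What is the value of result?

Step 1: Global sum_val = 24. outer() shadows with sum_val = 73.
Step 2: inner() returns enclosing sum_val = 73. outer() = 73.
Step 3: result = 73 + global sum_val (24) = 97

The answer is 97.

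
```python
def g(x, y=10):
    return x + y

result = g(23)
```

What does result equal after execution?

Step 1: g(23) uses default y = 10.
Step 2: Returns 23 + 10 = 33.
Step 3: result = 33

The answer is 33.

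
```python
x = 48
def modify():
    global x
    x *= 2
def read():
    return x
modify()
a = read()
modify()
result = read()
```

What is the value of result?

Step 1: x = 48.
Step 2: First modify(): x = 48 * 2 = 96.
Step 3: Second modify(): x = 96 * 2 = 192.
Step 4: read() returns 192

The answer is 192.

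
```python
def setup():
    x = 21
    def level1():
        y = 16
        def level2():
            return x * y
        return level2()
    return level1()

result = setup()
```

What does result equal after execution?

Step 1: x = 21 in setup. y = 16 in level1.
Step 2: level2() reads x = 21 and y = 16 from enclosing scopes.
Step 3: result = 21 * 16 = 336

The answer is 336.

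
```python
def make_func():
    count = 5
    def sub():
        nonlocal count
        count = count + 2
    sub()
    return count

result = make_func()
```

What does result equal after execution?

Step 1: make_func() sets count = 5.
Step 2: sub() uses nonlocal to modify count in make_func's scope: count = 5 + 2 = 7.
Step 3: make_func() returns the modified count = 7

The answer is 7.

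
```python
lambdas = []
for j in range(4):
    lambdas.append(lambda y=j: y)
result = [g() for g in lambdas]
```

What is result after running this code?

Step 1: Default arg y=j captures j at each iteration.
Step 2: Each lambda has its own default: 0, 1, ..., 3.
Step 3: result = [0, 1, 2, 3]

The answer is [0, 1, 2, 3].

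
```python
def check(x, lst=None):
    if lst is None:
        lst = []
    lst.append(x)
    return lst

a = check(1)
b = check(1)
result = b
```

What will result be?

Step 1: None default with guard creates a NEW list each call.
Step 2: a = [1] (fresh list). b = [1] (another fresh list).
Step 3: result = [1] (this is the fix for mutable default)

The answer is [1].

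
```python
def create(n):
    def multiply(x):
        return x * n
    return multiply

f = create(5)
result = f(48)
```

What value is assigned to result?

Step 1: create(5) returns multiply closure with n = 5.
Step 2: f(48) computes 48 * 5 = 240.
Step 3: result = 240

The answer is 240.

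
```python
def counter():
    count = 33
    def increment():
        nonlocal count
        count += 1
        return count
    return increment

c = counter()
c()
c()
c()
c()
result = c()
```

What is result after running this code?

Step 1: counter() creates closure with count = 33.
Step 2: Each c() call increments count via nonlocal. After 5 calls: 33 + 5 = 38.
Step 3: result = 38

The answer is 38.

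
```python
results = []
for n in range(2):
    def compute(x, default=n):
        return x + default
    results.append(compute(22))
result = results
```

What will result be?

Step 1: Default argument default=n is evaluated at function definition time.
Step 2: Each iteration creates compute with default = current n value.
Step 3: compute(22) returns 22 + default. results = [22, 23]

The answer is [22, 23].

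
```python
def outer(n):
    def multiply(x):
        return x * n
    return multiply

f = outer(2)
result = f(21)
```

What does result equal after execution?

Step 1: outer(2) returns multiply closure with n = 2.
Step 2: f(21) computes 21 * 2 = 42.
Step 3: result = 42

The answer is 42.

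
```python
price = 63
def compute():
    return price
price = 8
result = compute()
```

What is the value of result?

Step 1: price is first set to 63, then reassigned to 8.
Step 2: compute() is called after the reassignment, so it looks up the current global price = 8.
Step 3: result = 8

The answer is 8.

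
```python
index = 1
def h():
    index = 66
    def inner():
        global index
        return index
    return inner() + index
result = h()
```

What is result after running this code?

Step 1: Global index = 1. h() shadows with local index = 66.
Step 2: inner() uses global keyword, so inner() returns global index = 1.
Step 3: h() returns 1 + 66 = 67

The answer is 67.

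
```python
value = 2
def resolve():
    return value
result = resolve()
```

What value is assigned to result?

Step 1: value = 2 is defined in the global scope.
Step 2: resolve() looks up value. No local value exists, so Python checks the global scope via LEGB rule and finds value = 2.
Step 3: result = 2

The answer is 2.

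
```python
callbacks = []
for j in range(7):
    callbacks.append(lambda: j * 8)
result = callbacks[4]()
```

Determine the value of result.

Step 1: All lambdas reference the same variable j (late binding).
Step 2: After the loop, j = 6. Every lambda returns j * 8.
Step 3: callbacks[4]() = 6 * 8 = 48

The answer is 48.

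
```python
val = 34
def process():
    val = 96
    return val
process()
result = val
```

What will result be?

Step 1: val = 34 globally.
Step 2: process() creates a LOCAL val = 96 (no global keyword!).
Step 3: The global val is unchanged. result = 34

The answer is 34.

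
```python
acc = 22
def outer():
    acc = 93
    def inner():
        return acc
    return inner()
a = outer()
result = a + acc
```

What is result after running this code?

Step 1: outer() has local acc = 93. inner() reads from enclosing.
Step 2: outer() returns 93. Global acc = 22 unchanged.
Step 3: result = 93 + 22 = 115

The answer is 115.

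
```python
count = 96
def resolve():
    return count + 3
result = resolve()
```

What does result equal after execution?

Step 1: count = 96 is defined globally.
Step 2: resolve() looks up count from global scope = 96, then computes 96 + 3 = 99.
Step 3: result = 99

The answer is 99.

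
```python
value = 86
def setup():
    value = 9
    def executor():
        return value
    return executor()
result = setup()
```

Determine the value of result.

Step 1: value = 86 globally, but setup() defines value = 9 locally.
Step 2: executor() looks up value. Not in local scope, so checks enclosing scope (setup) and finds value = 9.
Step 3: result = 9

The answer is 9.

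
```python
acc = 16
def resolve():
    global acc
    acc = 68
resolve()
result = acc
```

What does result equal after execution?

Step 1: acc = 16 globally.
Step 2: resolve() declares global acc and sets it to 68.
Step 3: After resolve(), global acc = 68. result = 68

The answer is 68.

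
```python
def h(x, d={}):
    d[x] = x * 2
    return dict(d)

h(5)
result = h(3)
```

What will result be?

Step 1: Mutable default dict is shared across calls.
Step 2: First call adds 5: 10. Second call adds 3: 6.
Step 3: result = {5: 10, 3: 6}

The answer is {5: 10, 3: 6}.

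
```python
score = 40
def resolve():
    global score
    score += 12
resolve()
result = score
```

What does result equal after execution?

Step 1: score = 40 globally.
Step 2: resolve() modifies global score: score += 12 = 52.
Step 3: result = 52

The answer is 52.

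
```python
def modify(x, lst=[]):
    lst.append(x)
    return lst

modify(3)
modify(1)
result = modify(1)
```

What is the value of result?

Step 1: Mutable default argument gotcha! The list [] is created once.
Step 2: Each call appends to the SAME list: [3], [3, 1], [3, 1, 1].
Step 3: result = [3, 1, 1]

The answer is [3, 1, 1].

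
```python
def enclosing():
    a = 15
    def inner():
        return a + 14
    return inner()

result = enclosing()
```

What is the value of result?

Step 1: enclosing() defines a = 15.
Step 2: inner() reads a = 15 from enclosing scope, returns 15 + 14 = 29.
Step 3: result = 29

The answer is 29.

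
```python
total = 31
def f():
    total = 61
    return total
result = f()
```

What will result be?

Step 1: Global total = 31.
Step 2: f() creates local total = 61, shadowing the global.
Step 3: Returns local total = 61. result = 61

The answer is 61.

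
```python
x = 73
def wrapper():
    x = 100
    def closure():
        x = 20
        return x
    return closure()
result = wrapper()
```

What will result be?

Step 1: Three scopes define x: global (73), wrapper (100), closure (20).
Step 2: closure() has its own local x = 20, which shadows both enclosing and global.
Step 3: result = 20 (local wins in LEGB)

The answer is 20.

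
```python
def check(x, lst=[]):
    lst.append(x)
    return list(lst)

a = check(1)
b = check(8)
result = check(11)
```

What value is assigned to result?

Step 1: Default list is shared. list() creates copies for return values.
Step 2: Internal list grows: [1] -> [1, 8] -> [1, 8, 11].
Step 3: result = [1, 8, 11]

The answer is [1, 8, 11].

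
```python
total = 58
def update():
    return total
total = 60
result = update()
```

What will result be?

Step 1: total is first set to 58, then reassigned to 60.
Step 2: update() is called after the reassignment, so it looks up the current global total = 60.
Step 3: result = 60

The answer is 60.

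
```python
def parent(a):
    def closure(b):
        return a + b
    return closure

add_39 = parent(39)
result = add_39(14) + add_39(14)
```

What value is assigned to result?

Step 1: add_39 captures a = 39.
Step 2: add_39(14) = 39 + 14 = 53, called twice.
Step 3: result = 53 + 53 = 106

The answer is 106.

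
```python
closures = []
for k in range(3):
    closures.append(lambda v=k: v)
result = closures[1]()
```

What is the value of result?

Step 1: Default argument v=k captures k's value at each iteration.
Step 2: closures[1] captured v = 1 when k was 1.
Step 3: result = 1

The answer is 1.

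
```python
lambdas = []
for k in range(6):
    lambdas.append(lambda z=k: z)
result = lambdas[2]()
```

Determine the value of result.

Step 1: Default argument z=k captures k's value at each iteration.
Step 2: lambdas[2] captured z = 2 when k was 2.
Step 3: result = 2

The answer is 2.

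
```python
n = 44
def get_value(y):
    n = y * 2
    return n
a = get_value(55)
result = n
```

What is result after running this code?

Step 1: Global n = 44.
Step 2: get_value(55) creates local n = 55 * 2 = 110.
Step 3: Global n unchanged because no global keyword. result = 44

The answer is 44.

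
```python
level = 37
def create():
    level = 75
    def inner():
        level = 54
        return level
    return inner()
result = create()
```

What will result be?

Step 1: Three scopes define level: global (37), create (75), inner (54).
Step 2: inner() has its own local level = 54, which shadows both enclosing and global.
Step 3: result = 54 (local wins in LEGB)

The answer is 54.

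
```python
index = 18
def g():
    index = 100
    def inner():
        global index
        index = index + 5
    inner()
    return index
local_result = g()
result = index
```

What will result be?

Step 1: Global index = 18. g() creates local index = 100.
Step 2: inner() declares global index and adds 5: global index = 18 + 5 = 23.
Step 3: g() returns its local index = 100 (unaffected by inner).
Step 4: result = global index = 23

The answer is 23.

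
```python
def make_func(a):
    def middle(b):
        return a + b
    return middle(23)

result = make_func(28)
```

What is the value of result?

Step 1: make_func(28) passes a = 28.
Step 2: middle(23) has b = 23, reads a = 28 from enclosing.
Step 3: result = 28 + 23 = 51

The answer is 51.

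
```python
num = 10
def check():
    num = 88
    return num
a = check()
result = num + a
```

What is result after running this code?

Step 1: Global num = 10. check() returns local num = 88.
Step 2: a = 88. Global num still = 10.
Step 3: result = 10 + 88 = 98

The answer is 98.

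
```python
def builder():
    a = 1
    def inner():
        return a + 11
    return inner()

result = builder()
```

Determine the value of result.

Step 1: builder() defines a = 1.
Step 2: inner() reads a = 1 from enclosing scope, returns 1 + 11 = 12.
Step 3: result = 12

The answer is 12.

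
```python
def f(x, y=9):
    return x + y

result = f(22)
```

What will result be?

Step 1: f(22) uses default y = 9.
Step 2: Returns 22 + 9 = 31.
Step 3: result = 31

The answer is 31.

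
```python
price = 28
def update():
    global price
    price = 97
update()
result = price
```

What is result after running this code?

Step 1: price = 28 globally.
Step 2: update() declares global price and sets it to 97.
Step 3: After update(), global price = 97. result = 97

The answer is 97.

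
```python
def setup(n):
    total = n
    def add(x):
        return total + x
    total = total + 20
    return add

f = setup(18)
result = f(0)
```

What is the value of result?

Step 1: setup(18) sets total = 18, then total = 18 + 20 = 38.
Step 2: Closures capture by reference, so add sees total = 38.
Step 3: f(0) returns 38 + 0 = 38

The answer is 38.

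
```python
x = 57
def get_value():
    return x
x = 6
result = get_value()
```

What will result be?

Step 1: x is first set to 57, then reassigned to 6.
Step 2: get_value() is called after the reassignment, so it looks up the current global x = 6.
Step 3: result = 6

The answer is 6.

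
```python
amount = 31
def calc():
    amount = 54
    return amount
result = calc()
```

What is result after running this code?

Step 1: Global amount = 31.
Step 2: calc() creates local amount = 54, shadowing the global.
Step 3: Returns local amount = 54. result = 54

The answer is 54.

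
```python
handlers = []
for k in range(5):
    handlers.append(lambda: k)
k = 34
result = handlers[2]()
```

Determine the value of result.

Step 1: Lambdas capture the variable k by reference, not by value.
Step 2: After the loop, k is reassigned to 34.
Step 3: handlers[2]() looks up the current k = 34. result = 34

The answer is 34.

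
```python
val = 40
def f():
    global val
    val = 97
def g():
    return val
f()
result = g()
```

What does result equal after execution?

Step 1: val = 40.
Step 2: f() sets global val = 97.
Step 3: g() reads global val = 97. result = 97

The answer is 97.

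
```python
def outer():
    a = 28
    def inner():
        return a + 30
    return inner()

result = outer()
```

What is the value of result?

Step 1: outer() defines a = 28.
Step 2: inner() reads a = 28 from enclosing scope, returns 28 + 30 = 58.
Step 3: result = 58

The answer is 58.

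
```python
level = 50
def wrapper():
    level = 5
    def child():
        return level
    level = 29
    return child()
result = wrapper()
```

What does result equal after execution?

Step 1: wrapper() sets level = 5, then later level = 29.
Step 2: child() is called after level is reassigned to 29. Closures capture variables by reference, not by value.
Step 3: result = 29

The answer is 29.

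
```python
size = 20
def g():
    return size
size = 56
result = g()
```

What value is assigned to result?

Step 1: size is first set to 20, then reassigned to 56.
Step 2: g() is called after the reassignment, so it looks up the current global size = 56.
Step 3: result = 56

The answer is 56.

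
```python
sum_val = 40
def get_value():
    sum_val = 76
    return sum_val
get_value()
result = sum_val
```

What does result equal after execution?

Step 1: Global sum_val = 40.
Step 2: get_value() creates local sum_val = 76 (shadow, not modification).
Step 3: After get_value() returns, global sum_val is unchanged. result = 40

The answer is 40.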